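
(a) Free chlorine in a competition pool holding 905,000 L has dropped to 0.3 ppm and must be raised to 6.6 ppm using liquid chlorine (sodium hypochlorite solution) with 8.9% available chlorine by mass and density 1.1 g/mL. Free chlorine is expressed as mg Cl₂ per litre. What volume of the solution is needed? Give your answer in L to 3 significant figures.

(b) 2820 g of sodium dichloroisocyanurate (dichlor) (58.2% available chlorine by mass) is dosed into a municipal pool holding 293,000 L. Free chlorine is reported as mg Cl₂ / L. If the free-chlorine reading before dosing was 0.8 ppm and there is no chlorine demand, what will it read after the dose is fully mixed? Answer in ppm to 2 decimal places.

(a) 58.2 L; (b) 6.40 ppm

(a) Chlorine deficit: 6.6 − 0.3 = 6.3 ppm = 6.3 mg/L as Cl₂.
(a) Cl₂ equivalent needed: 6.3 mg/L × 905,000 L = 5,702,000 mg = 5702 g.
(a) Product at 8.9% available chlorine: 5702 / 0.089 = 64,060 g.
(a) Volume at density 1.1 g/mL: 64,060 g ÷ 1.1 g/mL = 58,240 mL.

(b) Available chlorine delivered: 2820 g × 0.582 = 1641 g as Cl₂.
(b) Concentration rise: 1641 g / 293,000 L = 5.602 mg/L = 5.60 ppm.
(b) Final FC: 0.8 + 5.60 = 6.40 ppm.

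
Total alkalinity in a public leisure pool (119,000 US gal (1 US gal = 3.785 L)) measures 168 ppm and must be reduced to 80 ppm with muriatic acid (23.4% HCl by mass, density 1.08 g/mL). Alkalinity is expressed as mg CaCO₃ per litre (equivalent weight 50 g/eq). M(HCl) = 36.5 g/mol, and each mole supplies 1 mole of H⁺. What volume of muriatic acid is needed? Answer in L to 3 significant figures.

114 L

Volume: 119,000 US gal × 3.785 L/gal = 450,415 L.
Alkalinity to neutralize: (168 − 80) = 88 mg/L as CaCO₃ × 450,415 L = 39,640 g as CaCO₃.
Equivalents of H⁺ required: 39,640 ÷ 50 g/eq = 792.7 eq = 792.7 mol HCl.
Mass of HCl: 792.7 × 36.5 = 28,930 g.
Mass of 23.4% solution: 28,930 / 0.234 = 123,700 g.
Volume: 123,700 g ÷ 1.08 g/mL = 114,500 mL.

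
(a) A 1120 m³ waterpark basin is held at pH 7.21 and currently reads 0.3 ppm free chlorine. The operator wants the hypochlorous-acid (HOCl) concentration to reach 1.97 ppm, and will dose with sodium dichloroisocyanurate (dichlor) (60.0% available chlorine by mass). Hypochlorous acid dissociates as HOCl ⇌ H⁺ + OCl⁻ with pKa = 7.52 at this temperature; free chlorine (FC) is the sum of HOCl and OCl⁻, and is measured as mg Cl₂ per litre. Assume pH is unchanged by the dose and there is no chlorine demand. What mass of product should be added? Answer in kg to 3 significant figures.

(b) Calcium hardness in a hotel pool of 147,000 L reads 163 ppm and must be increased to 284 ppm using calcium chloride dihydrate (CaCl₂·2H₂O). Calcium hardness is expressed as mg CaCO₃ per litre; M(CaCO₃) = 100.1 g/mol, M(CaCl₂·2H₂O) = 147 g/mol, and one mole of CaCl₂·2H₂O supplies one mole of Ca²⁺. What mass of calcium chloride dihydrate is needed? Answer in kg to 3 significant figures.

(a) Volume: 1120 m³ = 1,120,000 L.
(a) [OCl⁻]/[HOCl] = 10^(pH − pKa) = 10^(7.21 − 7.52) = 0.4898; fraction as HOCl = 1/(1 + 0.4898) = 0.6712.
(a) Free chlorine required for 1.97 ppm HOCl: 1.97 / 0.6712 = 2.935 ppm.
(a) FC to add: 2.935 − 0.3 = 2.635 mg/L as Cl₂.
(a) Cl₂ equivalent: 2.635 mg/L × 1,120,000 L = 2951 g.
(a) Product at 60.0% available Cl: 2951 / 0.6 = 4918 g.

(b) Hardness to add: (284 − 163) = 121 mg/L as CaCO₃ × 147,000 L = 17,790 g as CaCO₃.
(b) Moles of Ca²⁺ (1 mol Ca²⁺ ≡ 1 mol CaCO₃): 17,790 / 100.1 g/mol = 177.7 mol.
(b) Mass of CaCl₂·2H₂O: 177.7 × 147 = 26,120 g.

(a) 4.92 kg; (b) 26.1 kg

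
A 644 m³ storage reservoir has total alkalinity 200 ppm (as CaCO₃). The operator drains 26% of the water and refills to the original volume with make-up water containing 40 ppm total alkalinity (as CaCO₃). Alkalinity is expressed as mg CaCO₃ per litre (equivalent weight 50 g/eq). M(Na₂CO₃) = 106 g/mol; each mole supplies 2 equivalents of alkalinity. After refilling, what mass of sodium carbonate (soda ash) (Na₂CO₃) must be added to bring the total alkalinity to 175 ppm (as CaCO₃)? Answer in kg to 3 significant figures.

11.3 kg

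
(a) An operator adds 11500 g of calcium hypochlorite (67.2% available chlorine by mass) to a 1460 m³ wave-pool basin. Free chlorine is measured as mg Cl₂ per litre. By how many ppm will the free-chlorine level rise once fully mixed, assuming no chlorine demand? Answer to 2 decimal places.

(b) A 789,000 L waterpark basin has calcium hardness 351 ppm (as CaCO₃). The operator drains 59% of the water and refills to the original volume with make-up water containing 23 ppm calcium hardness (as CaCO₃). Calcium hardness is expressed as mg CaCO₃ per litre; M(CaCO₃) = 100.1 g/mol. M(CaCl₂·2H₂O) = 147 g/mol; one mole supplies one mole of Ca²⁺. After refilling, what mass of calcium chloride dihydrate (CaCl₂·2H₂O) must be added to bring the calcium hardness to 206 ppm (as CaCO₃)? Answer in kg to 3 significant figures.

(a) Volume: 1460 m³ = 1,460,000 L.
(a) Available chlorine delivered: 11,500 g × 0.672 = 7728 g as Cl₂.
(a) Concentration rise: 7728 g / 1,460,000 L = 5.293 mg/L = 5.29 ppm.

(b) After draining 59% and refilling: 351 × 0.41 + 23 × 0.59 = 157.48 ppm.
(b) Deficit to target: 206 − 157.48 = 48.52 mg/L.
(b) As CaCO₃: 48.52 mg/L × 789,000 L = 38,280 g; ÷ 100.1 = 382.4 mol Ca²⁺.
(b) Mass: 382.4 × 147 = 56,220 g.

(a) 5.29 ppm; (b) 56.2 kg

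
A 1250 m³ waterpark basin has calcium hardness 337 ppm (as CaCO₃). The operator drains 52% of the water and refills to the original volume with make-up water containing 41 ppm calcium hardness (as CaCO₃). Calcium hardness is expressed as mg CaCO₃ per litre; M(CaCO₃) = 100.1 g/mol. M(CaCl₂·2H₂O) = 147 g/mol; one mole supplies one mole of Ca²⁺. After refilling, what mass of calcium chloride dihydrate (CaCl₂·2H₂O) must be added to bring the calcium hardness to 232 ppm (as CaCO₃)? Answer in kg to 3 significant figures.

89.8 kg

Volume: 1250 m³ = 1,250,000 L.
After draining 52% and refilling: 337 × 0.48 + 41 × 0.52 = 183.08 ppm.
Deficit to target: 232 − 183.08 = 48.92 mg/L.
As CaCO₃: 48.92 mg/L × 1,250,000 L = 61,150 g; ÷ 100.1 = 610.9 mol Ca²⁺.
Mass: 610.9 × 147 = 89,800 g.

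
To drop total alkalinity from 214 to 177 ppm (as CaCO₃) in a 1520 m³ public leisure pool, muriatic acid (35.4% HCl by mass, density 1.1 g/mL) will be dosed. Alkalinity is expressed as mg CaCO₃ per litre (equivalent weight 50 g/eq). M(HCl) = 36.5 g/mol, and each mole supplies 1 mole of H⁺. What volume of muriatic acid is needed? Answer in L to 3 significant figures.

105 L

Volume: 1520 m³ = 1,520,000 L.
Alkalinity to neutralize: (214 − 177) = 37 mg/L as CaCO₃ × 1,520,000 L = 56,240 g as CaCO₃.
Equivalents of H⁺ required: 56,240 ÷ 50 g/eq = 1125 eq = 1125 mol HCl.
Mass of HCl: 1125 × 36.5 = 41,060 g.
Mass of 35.4% solution: 41,060 / 0.354 = 116,000 g.
Volume: 116,000 g ÷ 1.1 g/mL = 105,400 mL.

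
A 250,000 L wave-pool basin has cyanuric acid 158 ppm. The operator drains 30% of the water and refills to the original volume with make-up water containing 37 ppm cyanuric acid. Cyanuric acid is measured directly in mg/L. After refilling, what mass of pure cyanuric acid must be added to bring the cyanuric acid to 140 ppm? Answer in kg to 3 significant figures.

After draining 30% and refilling: 158 × 0.70 + 37 × 0.30 = 121.7 ppm.
Deficit to target: 140 − 121.7 = 18.3 mg/L.
Mass: 18.3 mg/L × 250,000 L = 4575 g cyanuric acid.

4.58 kg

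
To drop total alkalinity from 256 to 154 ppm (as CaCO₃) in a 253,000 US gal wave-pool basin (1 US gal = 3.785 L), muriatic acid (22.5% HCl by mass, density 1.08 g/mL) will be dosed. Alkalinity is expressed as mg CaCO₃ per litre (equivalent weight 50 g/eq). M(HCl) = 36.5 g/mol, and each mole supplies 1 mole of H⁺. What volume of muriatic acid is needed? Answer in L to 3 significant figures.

Volume: 253,000 US gal × 3.785 L/gal = 957,605 L.
Alkalinity to neutralize: (256 − 154) = 102 mg/L as CaCO₃ × 957,605 L = 97,680 g as CaCO₃.
Equivalents of H⁺ required: 97,680 ÷ 50 g/eq = 1954 eq = 1954 mol HCl.
Mass of HCl: 1954 × 36.5 = 71,300 g.
Mass of 22.5% solution: 71,300 / 0.225 = 316,900 g.
Volume: 316,900 g ÷ 1.08 g/mL = 293,400 mL.

293 L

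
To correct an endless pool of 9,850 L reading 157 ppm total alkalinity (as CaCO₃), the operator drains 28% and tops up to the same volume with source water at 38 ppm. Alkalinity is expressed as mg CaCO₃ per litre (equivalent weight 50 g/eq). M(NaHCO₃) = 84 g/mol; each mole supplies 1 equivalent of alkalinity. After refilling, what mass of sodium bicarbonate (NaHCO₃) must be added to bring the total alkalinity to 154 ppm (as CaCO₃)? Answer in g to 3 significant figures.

502 g

After draining 28% and refilling: 157 × 0.72 + 38 × 0.28 = 123.68 ppm.
Deficit to target: 154 − 123.68 = 30.32 mg/L.
As CaCO₃: 30.32 mg/L × 9,850 L = 298.7 g; ÷ 50 g/eq ÷ 1 = 5.973 mol NaHCO₃.
Mass: 5.973 × 84 = 501.7 g.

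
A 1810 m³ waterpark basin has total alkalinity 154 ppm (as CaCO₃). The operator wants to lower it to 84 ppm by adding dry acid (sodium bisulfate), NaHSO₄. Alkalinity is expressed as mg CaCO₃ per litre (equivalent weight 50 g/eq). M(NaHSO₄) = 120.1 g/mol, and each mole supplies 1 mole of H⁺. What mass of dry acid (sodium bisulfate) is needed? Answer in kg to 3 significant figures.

Volume: 1810 m³ = 1,810,000 L.
Alkalinity to neutralize: (154 − 84) = 70 mg/L as CaCO₃ × 1,810,000 L = 126,700 g as CaCO₃.
Equivalents of H⁺ required: 126,700 ÷ 50 g/eq = 2534 eq = 2534 mol NaHSO₄.
Mass of NaHSO₄: 2534 × 120.1 = 304,300 g.

304 kg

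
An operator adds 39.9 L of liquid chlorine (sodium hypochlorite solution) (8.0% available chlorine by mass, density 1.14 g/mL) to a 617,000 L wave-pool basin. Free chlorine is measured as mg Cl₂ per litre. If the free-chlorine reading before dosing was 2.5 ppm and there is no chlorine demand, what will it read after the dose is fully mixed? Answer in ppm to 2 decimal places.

Mass of solution: 39.9 L × 1000 mL/L × 1.14 g/mL = 45,490 g.
Available chlorine delivered: 45,490 g × 0.08 = 3639 g as Cl₂.
Concentration rise: 3639 g / 617,000 L = 5.898 mg/L = 5.90 ppm.
Final FC: 2.5 + 5.90 = 8.40 ppm.

8.40 ppm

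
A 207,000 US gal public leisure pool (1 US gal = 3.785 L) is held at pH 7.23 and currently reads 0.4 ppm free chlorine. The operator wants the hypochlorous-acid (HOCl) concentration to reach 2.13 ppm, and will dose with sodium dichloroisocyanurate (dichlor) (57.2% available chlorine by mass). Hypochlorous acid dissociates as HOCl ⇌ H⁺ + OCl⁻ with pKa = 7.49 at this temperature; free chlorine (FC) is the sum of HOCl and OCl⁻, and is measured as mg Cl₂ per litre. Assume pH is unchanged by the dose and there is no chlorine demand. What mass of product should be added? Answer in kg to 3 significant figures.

Volume: 207,000 US gal × 3.785 L/gal = 783,495 L.
[OCl⁻]/[HOCl] = 10^(pH − pKa) = 10^(7.23 − 7.49) = 0.5495; fraction as HOCl = 1/(1 + 0.5495) = 0.6454.
Free chlorine required for 2.13 ppm HOCl: 2.13 / 0.6454 = 3.301 ppm.
FC to add: 3.301 − 0.4 = 2.901 mg/L as Cl₂.
Cl₂ equivalent: 2.901 mg/L × 783,495 L = 2273 g.
Product at 57.2% available Cl: 2273 / 0.572 = 3973 g.

3.97 kg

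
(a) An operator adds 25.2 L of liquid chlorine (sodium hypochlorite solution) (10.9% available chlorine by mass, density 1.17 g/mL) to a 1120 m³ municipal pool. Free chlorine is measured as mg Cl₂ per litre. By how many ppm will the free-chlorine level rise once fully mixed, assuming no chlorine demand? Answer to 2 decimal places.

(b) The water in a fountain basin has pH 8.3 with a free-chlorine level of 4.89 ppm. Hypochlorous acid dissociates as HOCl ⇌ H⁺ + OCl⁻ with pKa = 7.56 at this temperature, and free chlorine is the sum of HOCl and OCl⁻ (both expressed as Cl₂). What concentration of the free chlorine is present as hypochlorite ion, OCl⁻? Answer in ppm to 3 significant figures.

(a) Volume: 1120 m³ = 1,120,000 L.
(a) Mass of solution: 25.2 L × 1000 mL/L × 1.17 g/mL = 29,480 g.
(a) Available chlorine delivered: 29,480 g × 0.109 = 3214 g as Cl₂.
(a) Concentration rise: 3214 g / 1,120,000 L = 2.869 mg/L = 2.87 ppm.

(b) [OCl⁻]/[HOCl] = 10^(pH − pKa) = 10^(8.3 − 7.56) = 10^0.74 = 5.495.
(b) Fraction as HOCl = 1 / (1 + 5.495) = 0.154.
(b) OCl⁻ = (1 − 0.154) × 4.89 ppm = 4.137 ppm.

(a) 2.87 ppm; (b) 4.14 ppm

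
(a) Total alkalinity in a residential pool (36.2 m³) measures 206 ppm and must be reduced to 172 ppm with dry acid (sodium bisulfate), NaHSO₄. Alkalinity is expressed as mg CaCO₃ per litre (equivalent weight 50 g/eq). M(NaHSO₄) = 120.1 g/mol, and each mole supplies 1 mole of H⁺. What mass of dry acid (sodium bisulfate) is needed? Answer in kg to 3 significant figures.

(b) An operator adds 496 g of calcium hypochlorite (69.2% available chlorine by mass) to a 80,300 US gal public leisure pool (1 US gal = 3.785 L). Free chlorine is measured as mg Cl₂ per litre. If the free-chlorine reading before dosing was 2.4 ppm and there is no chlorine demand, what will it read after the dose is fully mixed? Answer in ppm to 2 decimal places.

(a) Volume: 36.2 m³ = 36,200 L.
(a) Alkalinity to neutralize: (206 − 172) = 34 mg/L as CaCO₃ × 36,200 L = 1231 g as CaCO₃.
(a) Equivalents of H⁺ required: 1231 ÷ 50 g/eq = 24.62 eq = 24.62 mol NaHSO₄.
(a) Mass of NaHSO₄: 24.62 × 120.1 = 2956 g.

(b) Volume: 80,300 US gal × 3.785 L/gal = 303,936 L.
(b) Available chlorine delivered: 496 g × 0.692 = 343.2 g as Cl₂.
(b) Concentration rise: 343.2 g / 303,936 L = 1.129 mg/L = 1.13 ppm.
(b) Final FC: 2.4 + 1.13 = 3.53 ppm.

(a) 2.96 kg; (b) 3.53 ppm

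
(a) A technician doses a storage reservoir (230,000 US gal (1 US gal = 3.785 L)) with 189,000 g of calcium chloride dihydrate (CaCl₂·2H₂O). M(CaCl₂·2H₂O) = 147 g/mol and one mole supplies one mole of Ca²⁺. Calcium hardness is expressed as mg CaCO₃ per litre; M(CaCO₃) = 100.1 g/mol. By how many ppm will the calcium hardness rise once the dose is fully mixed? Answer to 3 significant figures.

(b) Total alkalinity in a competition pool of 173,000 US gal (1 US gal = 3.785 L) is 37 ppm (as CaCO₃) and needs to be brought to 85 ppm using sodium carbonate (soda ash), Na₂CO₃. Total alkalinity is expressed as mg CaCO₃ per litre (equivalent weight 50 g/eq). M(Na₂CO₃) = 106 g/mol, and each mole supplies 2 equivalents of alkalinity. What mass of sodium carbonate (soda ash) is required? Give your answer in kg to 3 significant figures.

(a) 148 ppm; (b) 33.3 kg

(a) Volume: 230,000 US gal × 3.785 L/gal = 870,550 L.
(a) Moles of Ca²⁺: 189,000 g ÷ 147 g/mol = 1286 mol.
(a) As CaCO₃: 1286 mol × 100.1 g/mol = 128,700 g.
(a) Rise: 128,700 g / 870,550 L × 1000 = 147.8 mg/L.

(b) Volume: 173,000 US gal × 3.785 L/gal = 654,805 L.
(b) Alkalinity to add: (85 − 37) = 48 mg/L as CaCO₃ × 654,805 L = 31,430 g as CaCO₃.
(b) Equivalents: 31,430 g ÷ 50 g/eq = 628.6 eq.
(b) Each mole of Na₂CO₃ supplies 2 eq, so 628.6 / 2 = 314.3 mol.
(b) Mass: 314.3 mol × 106 g/mol = 33,320 g.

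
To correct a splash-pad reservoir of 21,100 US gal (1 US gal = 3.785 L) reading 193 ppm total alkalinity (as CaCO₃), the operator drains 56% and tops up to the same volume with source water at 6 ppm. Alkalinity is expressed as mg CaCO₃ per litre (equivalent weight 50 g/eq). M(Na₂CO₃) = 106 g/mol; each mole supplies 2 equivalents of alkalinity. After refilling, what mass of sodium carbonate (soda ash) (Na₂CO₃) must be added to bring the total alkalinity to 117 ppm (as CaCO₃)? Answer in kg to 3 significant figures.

Volume: 21,100 US gal × 3.785 L/gal = 79,864 L.
After draining 56% and refilling: 193 × 0.44 + 6 × 0.56 = 88.28 ppm.
Deficit to target: 117 − 88.28 = 28.72 mg/L.
As CaCO₃: 28.72 mg/L × 79,864 L = 2294 g; ÷ 50 g/eq ÷ 2 = 22.94 mol Na₂CO₃.
Mass: 22.94 × 106 = 2431 g.

2.43 kg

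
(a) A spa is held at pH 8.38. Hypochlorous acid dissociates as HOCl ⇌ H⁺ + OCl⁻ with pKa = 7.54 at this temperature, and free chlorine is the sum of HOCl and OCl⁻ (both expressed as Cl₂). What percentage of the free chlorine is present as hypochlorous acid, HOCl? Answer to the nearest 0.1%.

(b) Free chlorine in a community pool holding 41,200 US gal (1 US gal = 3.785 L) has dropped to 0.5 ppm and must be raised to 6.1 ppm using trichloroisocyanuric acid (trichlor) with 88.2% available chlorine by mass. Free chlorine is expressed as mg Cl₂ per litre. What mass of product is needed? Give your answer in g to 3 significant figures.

(a) 12.6%; (b) 990 g

(a) [OCl⁻]/[HOCl] = 10^(pH − pKa) = 10^(8.38 − 7.54) = 10^0.84 = 6.918.
(a) Fraction as HOCl = 1 / (1 + 6.918) = 0.1263.

(b) Volume: 41,200 US gal × 3.785 L/gal = 155,942 L.
(b) Chlorine deficit: 6.1 − 0.5 = 5.6 ppm = 5.6 mg/L as Cl₂.
(b) Cl₂ equivalent needed: 5.6 mg/L × 155,942 L = 873,300 mg = 873.3 g.
(b) Product at 88.2% available chlorine: 873.3 / 0.882 = 990.1 g.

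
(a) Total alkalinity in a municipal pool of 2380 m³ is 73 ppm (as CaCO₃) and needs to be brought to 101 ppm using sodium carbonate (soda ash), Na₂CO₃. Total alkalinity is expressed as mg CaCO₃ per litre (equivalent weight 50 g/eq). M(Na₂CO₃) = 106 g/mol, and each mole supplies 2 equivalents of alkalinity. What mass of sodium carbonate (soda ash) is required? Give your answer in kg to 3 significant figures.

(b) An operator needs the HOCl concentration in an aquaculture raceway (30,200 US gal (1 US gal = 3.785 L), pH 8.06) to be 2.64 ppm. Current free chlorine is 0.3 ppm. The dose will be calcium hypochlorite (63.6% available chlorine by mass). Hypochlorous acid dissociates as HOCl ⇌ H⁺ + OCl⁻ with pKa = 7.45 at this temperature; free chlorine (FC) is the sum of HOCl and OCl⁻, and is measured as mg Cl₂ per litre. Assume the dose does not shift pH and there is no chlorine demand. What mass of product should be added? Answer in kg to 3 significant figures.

(a) Volume: 2380 m³ = 2,380,000 L.
(a) Alkalinity to add: (101 − 73) = 28 mg/L as CaCO₃ × 2,380,000 L = 66,640 g as CaCO₃.
(a) Equivalents: 66,640 g ÷ 50 g/eq = 1333 eq.
(a) Each mole of Na₂CO₃ supplies 2 eq, so 1333 / 2 = 666.4 mol.
(a) Mass: 666.4 mol × 106 g/mol = 70,640 g.

(b) Volume: 30,200 US gal × 3.785 L/gal = 114,307 L.
(b) [OCl⁻]/[HOCl] = 10^(pH − pKa) = 10^(8.06 − 7.45) = 4.074; fraction as HOCl = 1/(1 + 4.074) = 0.1971.
(b) Free chlorine required for 2.64 ppm HOCl: 2.64 / 0.1971 = 13.39 ppm.
(b) FC to add: 13.39 − 0.3 = 13.09 mg/L as Cl₂.
(b) Cl₂ equivalent: 13.09 mg/L × 114,307 L = 1497 g.
(b) Product at 63.6% available Cl: 1497 / 0.636 = 2354 g.

(a) 70.6 kg; (b) 2.35 kg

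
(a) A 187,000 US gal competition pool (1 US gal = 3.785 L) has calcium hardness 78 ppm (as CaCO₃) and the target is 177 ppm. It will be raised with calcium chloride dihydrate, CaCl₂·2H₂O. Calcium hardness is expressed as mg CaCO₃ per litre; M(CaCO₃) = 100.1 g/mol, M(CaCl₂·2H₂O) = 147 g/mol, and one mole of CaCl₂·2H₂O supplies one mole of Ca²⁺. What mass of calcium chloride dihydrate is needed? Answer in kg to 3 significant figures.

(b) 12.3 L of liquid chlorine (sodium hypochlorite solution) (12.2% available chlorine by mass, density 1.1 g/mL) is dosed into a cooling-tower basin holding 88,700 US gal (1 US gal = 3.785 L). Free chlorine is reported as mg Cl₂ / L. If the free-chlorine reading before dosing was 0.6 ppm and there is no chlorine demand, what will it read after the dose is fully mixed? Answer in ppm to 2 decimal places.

(a) 103 kg; (b) 5.52 ppm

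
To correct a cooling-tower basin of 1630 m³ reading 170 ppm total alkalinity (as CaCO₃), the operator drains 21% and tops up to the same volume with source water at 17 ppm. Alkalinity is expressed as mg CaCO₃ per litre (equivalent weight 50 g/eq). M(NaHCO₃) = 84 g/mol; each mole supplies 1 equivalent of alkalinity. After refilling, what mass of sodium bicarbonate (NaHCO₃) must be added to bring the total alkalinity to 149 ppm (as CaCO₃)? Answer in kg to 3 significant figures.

30.5 kg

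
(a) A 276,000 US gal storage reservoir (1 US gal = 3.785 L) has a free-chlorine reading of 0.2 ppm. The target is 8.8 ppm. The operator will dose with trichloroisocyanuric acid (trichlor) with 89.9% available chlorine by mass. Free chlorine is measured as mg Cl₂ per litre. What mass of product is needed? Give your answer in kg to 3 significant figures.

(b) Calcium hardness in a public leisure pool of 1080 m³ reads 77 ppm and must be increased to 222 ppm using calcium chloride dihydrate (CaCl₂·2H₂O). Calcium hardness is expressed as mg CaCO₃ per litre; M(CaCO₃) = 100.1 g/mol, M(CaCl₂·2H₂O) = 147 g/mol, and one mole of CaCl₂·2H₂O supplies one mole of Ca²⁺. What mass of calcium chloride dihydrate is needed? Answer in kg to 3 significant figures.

(a) Volume: 276,000 US gal × 3.785 L/gal = 1,044,660 L.
(a) Chlorine deficit: 8.8 − 0.2 = 8.6 ppm = 8.6 mg/L as Cl₂.
(a) Cl₂ equivalent needed: 8.6 mg/L × 1,044,660 L = 8,984,000 mg = 8984 g.
(a) Product at 89.9% available chlorine: 8984 / 0.899 = 9993 g.

(b) Volume: 1080 m³ = 1,080,000 L.
(b) Hardness to add: (222 − 77) = 145 mg/L as CaCO₃ × 1,080,000 L = 156,600 g as CaCO₃.
(b) Moles of Ca²⁺ (1 mol Ca²⁺ ≡ 1 mol CaCO₃): 156,600 / 100.1 g/mol = 1564 mol.
(b) Mass of CaCl₂·2H₂O: 1564 × 147 = 230,000 g.

(a) 9.99 kg; (b) 230 kg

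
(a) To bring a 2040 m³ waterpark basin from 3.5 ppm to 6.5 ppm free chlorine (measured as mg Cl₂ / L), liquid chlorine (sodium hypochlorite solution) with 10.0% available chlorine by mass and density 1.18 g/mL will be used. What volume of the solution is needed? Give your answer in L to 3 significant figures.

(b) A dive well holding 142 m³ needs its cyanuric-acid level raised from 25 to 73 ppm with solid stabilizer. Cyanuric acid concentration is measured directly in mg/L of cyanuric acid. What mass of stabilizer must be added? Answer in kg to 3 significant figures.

(a) Volume: 2040 m³ = 2,040,000 L.
(a) Chlorine deficit: 6.5 − 3.5 = 3 ppm = 3 mg/L as Cl₂.
(a) Cl₂ equivalent needed: 3 mg/L × 2,040,000 L = 6,120,000 mg = 6120 g.
(a) Product at 10.0% available chlorine: 6120 / 0.1 = 61,200 g.
(a) Volume at density 1.18 g/mL: 61,200 g ÷ 1.18 g/mL = 51,860 mL.

(b) Volume: 142 m³ = 142,000 L.
(b) CYA to add: (73 − 25) = 48 mg/L × 142,000 L = 6816 g cyanuric acid.

(a) 51.9 L; (b) 6.82 kg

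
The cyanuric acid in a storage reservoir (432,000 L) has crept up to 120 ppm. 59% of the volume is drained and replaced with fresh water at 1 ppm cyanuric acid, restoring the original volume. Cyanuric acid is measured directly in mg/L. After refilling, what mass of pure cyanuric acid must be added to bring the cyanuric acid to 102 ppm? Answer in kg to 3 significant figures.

22.6 kg

After draining 59% and refilling: 120 × 0.41 + 1 × 0.59 = 49.79 ppm.
Deficit to target: 102 − 49.79 = 52.21 mg/L.
Mass: 52.21 mg/L × 432,000 L = 22,550 g cyanuric acid.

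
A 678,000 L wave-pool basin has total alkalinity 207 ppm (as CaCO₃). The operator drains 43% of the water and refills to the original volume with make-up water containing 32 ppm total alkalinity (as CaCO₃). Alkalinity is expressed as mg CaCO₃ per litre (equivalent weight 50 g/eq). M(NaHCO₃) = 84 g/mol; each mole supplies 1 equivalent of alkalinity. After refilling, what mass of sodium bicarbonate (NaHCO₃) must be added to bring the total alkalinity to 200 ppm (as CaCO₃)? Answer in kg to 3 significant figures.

77.7 kg

After draining 43% and refilling: 207 × 0.57 + 32 × 0.43 = 131.75 ppm.
Deficit to target: 200 − 131.75 = 68.25 mg/L.
As CaCO₃: 68.25 mg/L × 678,000 L = 46,270 g; ÷ 50 g/eq ÷ 1 = 925.5 mol NaHCO₃.
Mass: 925.5 × 84 = 77,740 g.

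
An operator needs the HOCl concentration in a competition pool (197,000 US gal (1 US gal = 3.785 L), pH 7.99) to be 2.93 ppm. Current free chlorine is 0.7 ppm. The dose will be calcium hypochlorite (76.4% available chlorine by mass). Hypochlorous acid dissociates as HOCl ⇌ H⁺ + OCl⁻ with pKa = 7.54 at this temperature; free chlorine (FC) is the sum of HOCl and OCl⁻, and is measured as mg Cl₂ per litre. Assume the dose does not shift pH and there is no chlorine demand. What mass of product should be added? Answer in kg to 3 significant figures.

Volume: 197,000 US gal × 3.785 L/gal = 745,645 L.
[OCl⁻]/[HOCl] = 10^(pH − pKa) = 10^(7.99 − 7.54) = 2.818; fraction as HOCl = 1/(1 + 2.818) = 0.2619.
Free chlorine required for 2.93 ppm HOCl: 2.93 / 0.2619 = 11.19 ppm.
FC to add: 11.19 − 0.7 = 10.49 mg/L as Cl₂.
Cl₂ equivalent: 10.49 mg/L × 745,645 L = 7820 g.
Product at 76.4% available Cl: 7820 / 0.764 = 10,240 g.

10.2 kg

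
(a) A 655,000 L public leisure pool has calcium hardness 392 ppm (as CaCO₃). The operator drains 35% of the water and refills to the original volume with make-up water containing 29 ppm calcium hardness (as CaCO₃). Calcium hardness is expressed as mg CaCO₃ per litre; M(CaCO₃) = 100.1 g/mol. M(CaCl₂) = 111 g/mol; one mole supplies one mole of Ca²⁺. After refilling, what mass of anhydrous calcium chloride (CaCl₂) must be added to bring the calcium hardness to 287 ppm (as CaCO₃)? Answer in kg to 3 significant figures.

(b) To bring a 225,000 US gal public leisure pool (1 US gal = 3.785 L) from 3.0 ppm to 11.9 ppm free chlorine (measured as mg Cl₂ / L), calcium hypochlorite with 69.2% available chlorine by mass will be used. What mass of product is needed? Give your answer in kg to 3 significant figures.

(a) After draining 35% and refilling: 392 × 0.65 + 29 × 0.35 = 264.95 ppm.
(a) Deficit to target: 287 − 264.95 = 22.05 mg/L.
(a) As CaCO₃: 22.05 mg/L × 655,000 L = 14,440 g; ÷ 100.1 = 144.3 mol Ca²⁺.
(a) Mass: 144.3 × 111 = 16,020 g.

(b) Volume: 225,000 US gal × 3.785 L/gal = 851,625 L.
(b) Chlorine deficit: 11.9 − 3.0 = 8.9 ppm = 8.9 mg/L as Cl₂.
(b) Cl₂ equivalent needed: 8.9 mg/L × 851,625 L = 7,579,000 mg = 7579 g.
(b) Product at 69.2% available chlorine: 7579 / 0.692 = 10,950 g.

(a) 16.0 kg; (b) 11.0 kg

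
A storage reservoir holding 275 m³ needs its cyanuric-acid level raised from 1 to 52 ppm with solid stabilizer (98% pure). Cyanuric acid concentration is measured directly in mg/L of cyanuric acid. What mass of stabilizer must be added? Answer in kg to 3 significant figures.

Volume: 275 m³ = 275,000 L.
CYA to add: (52 − 1) = 51 mg/L × 275,000 L = 14,020 g cyanuric acid.
At 98% purity: 14,020 / 0.98 = 14,310 g product.

14.3 kg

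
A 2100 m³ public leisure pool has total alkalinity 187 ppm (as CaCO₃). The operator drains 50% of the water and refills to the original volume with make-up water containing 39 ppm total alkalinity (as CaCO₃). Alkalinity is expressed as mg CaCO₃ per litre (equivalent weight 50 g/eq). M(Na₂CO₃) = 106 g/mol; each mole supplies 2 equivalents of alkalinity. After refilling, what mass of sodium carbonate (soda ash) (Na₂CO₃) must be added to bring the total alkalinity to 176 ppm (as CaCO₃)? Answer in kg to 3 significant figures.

Volume: 2100 m³ = 2,100,000 L.
After draining 50% and refilling: 187 × 0.50 + 39 × 0.50 = 113 ppm.
Deficit to target: 176 − 113 = 63 mg/L.
As CaCO₃: 63 mg/L × 2,100,000 L = 132,300 g; ÷ 50 g/eq ÷ 2 = 1323 mol Na₂CO₃.
Mass: 1323 × 106 = 140,200 g.

140 kg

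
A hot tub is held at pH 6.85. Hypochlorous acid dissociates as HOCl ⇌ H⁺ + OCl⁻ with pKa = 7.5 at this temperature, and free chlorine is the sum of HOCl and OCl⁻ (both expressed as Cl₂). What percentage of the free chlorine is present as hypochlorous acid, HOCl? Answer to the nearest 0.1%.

[OCl⁻]/[HOCl] = 10^(pH − pKa) = 10^(6.85 − 7.5) = 10^-0.65 = 0.2239.
Fraction as HOCl = 1 / (1 + 0.2239) = 0.8171.

81.7%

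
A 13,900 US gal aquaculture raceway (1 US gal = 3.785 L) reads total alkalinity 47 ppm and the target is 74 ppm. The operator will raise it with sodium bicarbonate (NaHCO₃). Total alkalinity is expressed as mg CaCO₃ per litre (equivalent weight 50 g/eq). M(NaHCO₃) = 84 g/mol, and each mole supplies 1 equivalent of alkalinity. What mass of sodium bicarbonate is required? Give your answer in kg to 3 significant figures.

2.39 kg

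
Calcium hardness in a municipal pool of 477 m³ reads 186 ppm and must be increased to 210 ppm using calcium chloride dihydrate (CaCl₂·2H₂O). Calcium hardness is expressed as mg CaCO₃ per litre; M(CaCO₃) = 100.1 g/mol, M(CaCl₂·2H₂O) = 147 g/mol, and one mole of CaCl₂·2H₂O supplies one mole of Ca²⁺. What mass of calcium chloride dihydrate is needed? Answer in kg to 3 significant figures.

Volume: 477 m³ = 477,000 L.
Hardness to add: (210 − 186) = 24 mg/L as CaCO₃ × 477,000 L = 11,450 g as CaCO₃.
Moles of Ca²⁺ (1 mol Ca²⁺ ≡ 1 mol CaCO₃): 11,450 / 100.1 g/mol = 114.4 mol.
Mass of CaCl₂·2H₂O: 114.4 × 147 = 16,810 g.

16.8 kg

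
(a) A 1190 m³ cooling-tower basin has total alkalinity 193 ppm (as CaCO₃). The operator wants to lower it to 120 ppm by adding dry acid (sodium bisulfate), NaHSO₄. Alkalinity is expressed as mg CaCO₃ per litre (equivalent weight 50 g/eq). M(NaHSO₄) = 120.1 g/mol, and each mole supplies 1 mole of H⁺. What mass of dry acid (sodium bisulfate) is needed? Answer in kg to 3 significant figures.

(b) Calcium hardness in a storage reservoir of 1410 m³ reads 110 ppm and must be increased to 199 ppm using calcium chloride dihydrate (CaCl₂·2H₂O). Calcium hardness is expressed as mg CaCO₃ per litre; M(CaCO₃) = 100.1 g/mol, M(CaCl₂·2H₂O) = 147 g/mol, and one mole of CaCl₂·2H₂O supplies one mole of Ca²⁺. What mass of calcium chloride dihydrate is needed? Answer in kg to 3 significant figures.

(a) 209 kg; (b) 184 kg

(a) Volume: 1190 m³ = 1,190,000 L.
(a) Alkalinity to neutralize: (193 − 120) = 73 mg/L as CaCO₃ × 1,190,000 L = 86,870 g as CaCO₃.
(a) Equivalents of H⁺ required: 86,870 ÷ 50 g/eq = 1737 eq = 1737 mol NaHSO₄.
(a) Mass of NaHSO₄: 1737 × 120.1 = 208,700 g.

(b) Volume: 1410 m³ = 1,410,000 L.
(b) Hardness to add: (199 − 110) = 89 mg/L as CaCO₃ × 1,410,000 L = 125,500 g as CaCO₃.
(b) Moles of Ca²⁺ (1 mol Ca²⁺ ≡ 1 mol CaCO₃): 125,500 / 100.1 g/mol = 1254 mol.
(b) Mass of CaCl₂·2H₂O: 1254 × 147 = 184,300 g.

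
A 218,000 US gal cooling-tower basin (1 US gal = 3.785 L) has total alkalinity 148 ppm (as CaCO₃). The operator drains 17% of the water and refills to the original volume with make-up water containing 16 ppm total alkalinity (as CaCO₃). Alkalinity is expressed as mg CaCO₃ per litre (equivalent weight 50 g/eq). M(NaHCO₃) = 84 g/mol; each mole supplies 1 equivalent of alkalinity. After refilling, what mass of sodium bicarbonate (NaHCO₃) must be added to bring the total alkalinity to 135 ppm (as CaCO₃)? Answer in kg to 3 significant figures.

Volume: 218,000 US gal × 3.785 L/gal = 825,130 L.
After draining 17% and refilling: 148 × 0.83 + 16 × 0.17 = 125.56 ppm.
Deficit to target: 135 − 125.56 = 9.44 mg/L.
As CaCO₃: 9.44 mg/L × 825,130 L = 7789 g; ÷ 50 g/eq ÷ 1 = 155.8 mol NaHCO₃.
Mass: 155.8 × 84 = 13,090 g.

13.1 kg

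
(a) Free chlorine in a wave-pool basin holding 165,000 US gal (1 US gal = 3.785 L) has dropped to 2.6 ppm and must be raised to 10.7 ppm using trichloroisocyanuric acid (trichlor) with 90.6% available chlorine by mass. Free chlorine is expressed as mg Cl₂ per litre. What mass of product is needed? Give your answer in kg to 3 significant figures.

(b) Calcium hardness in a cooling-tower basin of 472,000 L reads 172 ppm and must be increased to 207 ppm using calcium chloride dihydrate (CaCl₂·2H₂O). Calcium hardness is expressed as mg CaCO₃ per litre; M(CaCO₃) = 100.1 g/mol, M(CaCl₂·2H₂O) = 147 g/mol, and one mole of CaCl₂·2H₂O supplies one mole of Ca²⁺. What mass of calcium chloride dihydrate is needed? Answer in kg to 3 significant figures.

(a) 5.58 kg; (b) 24.3 kg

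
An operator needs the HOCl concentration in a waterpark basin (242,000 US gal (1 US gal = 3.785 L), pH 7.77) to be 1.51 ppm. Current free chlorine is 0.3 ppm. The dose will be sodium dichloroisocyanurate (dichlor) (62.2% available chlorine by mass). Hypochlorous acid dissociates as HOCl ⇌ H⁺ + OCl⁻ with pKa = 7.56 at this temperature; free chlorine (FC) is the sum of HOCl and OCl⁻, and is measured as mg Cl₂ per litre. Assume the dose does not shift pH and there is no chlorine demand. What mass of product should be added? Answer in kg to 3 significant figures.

Volume: 242,000 US gal × 3.785 L/gal = 915,970 L.
[OCl⁻]/[HOCl] = 10^(pH − pKa) = 10^(7.77 − 7.56) = 1.622; fraction as HOCl = 1/(1 + 1.622) = 0.3814.
Free chlorine required for 1.51 ppm HOCl: 1.51 / 0.3814 = 3.959 ppm.
FC to add: 3.959 − 0.3 = 3.659 mg/L as Cl₂.
Cl₂ equivalent: 3.659 mg/L × 915,970 L = 3351 g.
Product at 62.2% available Cl: 3351 / 0.622 = 5388 g.

5.39 kg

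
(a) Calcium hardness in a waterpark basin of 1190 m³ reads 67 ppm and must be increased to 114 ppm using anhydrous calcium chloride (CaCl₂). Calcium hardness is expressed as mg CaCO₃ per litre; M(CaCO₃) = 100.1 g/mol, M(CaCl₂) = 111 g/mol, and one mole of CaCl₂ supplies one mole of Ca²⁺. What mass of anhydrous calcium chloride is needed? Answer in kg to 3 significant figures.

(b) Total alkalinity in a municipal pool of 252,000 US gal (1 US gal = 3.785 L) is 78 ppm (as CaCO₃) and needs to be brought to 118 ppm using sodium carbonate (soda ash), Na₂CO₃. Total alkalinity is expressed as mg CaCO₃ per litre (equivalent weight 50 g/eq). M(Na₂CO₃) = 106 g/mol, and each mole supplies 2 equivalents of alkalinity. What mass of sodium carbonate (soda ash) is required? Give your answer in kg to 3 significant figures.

(a) Volume: 1190 m³ = 1,190,000 L.
(a) Hardness to add: (114 − 67) = 47 mg/L as CaCO₃ × 1,190,000 L = 55,930 g as CaCO₃.
(a) Moles of Ca²⁺ (1 mol Ca²⁺ ≡ 1 mol CaCO₃): 55,930 / 100.1 g/mol = 558.7 mol.
(a) Mass of CaCl₂: 558.7 × 111 = 62,020 g.

(b) Volume: 252,000 US gal × 3.785 L/gal = 953,820 L.
(b) Alkalinity to add: (118 − 78) = 40 mg/L as CaCO₃ × 953,820 L = 38,150 g as CaCO₃.
(b) Equivalents: 38,150 g ÷ 50 g/eq = 763.1 eq.
(b) Each mole of Na₂CO₃ supplies 2 eq, so 763.1 / 2 = 381.5 mol.
(b) Mass: 381.5 mol × 106 g/mol = 40,440 g.

(a) 62.0 kg; (b) 40.4 kg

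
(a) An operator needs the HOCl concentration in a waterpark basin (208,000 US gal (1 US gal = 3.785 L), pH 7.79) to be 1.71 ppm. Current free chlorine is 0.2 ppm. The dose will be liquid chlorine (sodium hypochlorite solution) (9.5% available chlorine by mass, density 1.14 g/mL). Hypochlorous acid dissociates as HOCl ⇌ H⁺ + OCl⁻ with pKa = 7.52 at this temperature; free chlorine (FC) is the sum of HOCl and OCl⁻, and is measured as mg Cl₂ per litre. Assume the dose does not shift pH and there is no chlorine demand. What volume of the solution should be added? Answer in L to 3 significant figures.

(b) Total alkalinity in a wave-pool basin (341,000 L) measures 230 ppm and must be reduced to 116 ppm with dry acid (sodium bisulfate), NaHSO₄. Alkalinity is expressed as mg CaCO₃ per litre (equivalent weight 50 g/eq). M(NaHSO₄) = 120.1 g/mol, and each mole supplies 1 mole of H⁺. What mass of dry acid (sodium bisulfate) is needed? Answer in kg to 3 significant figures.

(a) Volume: 208,000 US gal × 3.785 L/gal = 787,280 L.
(a) [OCl⁻]/[HOCl] = 10^(pH − pKa) = 10^(7.79 − 7.52) = 1.862; fraction as HOCl = 1/(1 + 1.862) = 0.3494.
(a) Free chlorine required for 1.71 ppm HOCl: 1.71 / 0.3494 = 4.894 ppm.
(a) FC to add: 4.894 − 0.2 = 4.694 mg/L as Cl₂.
(a) Cl₂ equivalent: 4.694 mg/L × 787,280 L = 3696 g.
(a) Product at 9.5% available Cl: 3696 / 0.095 = 38,900 g.
(a) Volume: 38,900 g ÷ 1.14 g/mL = 34,120 mL.

(b) Alkalinity to neutralize: (230 − 116) = 114 mg/L as CaCO₃ × 341,000 L = 38,870 g as CaCO₃.
(b) Equivalents of H⁺ required: 38,870 ÷ 50 g/eq = 777.5 eq = 777.5 mol NaHSO₄.
(b) Mass of NaHSO₄: 777.5 × 120.1 = 93,380 g.

(a) 34.1 L; (b) 93.4 kg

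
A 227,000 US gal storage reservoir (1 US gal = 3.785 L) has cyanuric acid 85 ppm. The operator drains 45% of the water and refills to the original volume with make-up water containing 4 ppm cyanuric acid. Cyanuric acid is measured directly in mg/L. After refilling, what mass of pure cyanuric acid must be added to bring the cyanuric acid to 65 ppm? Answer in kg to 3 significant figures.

14.1 kg

Volume: 227,000 US gal × 3.785 L/gal = 859,195 L.
After draining 45% and refilling: 85 × 0.55 + 4 × 0.45 = 48.55 ppm.
Deficit to target: 65 − 48.55 = 16.45 mg/L.
Mass: 16.45 mg/L × 859,195 L = 14,130 g cyanuric acid.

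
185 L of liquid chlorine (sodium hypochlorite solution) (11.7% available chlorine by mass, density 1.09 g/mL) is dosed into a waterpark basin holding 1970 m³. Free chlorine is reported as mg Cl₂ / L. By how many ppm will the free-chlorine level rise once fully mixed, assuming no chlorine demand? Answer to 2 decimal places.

11.98 ppm

Volume: 1970 m³ = 1,970,000 L.
Mass of solution: 185 L × 1000 mL/L × 1.09 g/mL = 201,700 g.
Available chlorine delivered: 201,700 g × 0.117 = 23,590 g as Cl₂.
Concentration rise: 23,590 g / 1,970,000 L = 11.98 mg/L = 11.98 ppm.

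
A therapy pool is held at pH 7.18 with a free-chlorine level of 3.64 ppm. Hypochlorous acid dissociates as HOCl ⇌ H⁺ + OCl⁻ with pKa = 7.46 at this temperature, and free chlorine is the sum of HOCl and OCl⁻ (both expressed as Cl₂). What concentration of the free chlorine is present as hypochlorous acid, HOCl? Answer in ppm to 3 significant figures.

[OCl⁻]/[HOCl] = 10^(pH − pKa) = 10^(7.18 − 7.46) = 10^-0.28 = 0.5248.
Fraction as HOCl = 1 / (1 + 0.5248) = 0.6558.
HOCl = 0.6558 × 3.64 ppm = 2.387 ppm.

2.39 ppm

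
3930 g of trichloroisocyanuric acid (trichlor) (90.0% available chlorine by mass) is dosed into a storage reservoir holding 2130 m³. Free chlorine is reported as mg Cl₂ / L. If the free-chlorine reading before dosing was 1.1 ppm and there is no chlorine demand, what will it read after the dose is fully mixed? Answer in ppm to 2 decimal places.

2.76 ppm

Volume: 2130 m³ = 2,130,000 L.
Available chlorine delivered: 3930 g × 0.9 = 3537 g as Cl₂.
Concentration rise: 3537 g / 2,130,000 L = 1.661 mg/L = 1.66 ppm.
Final FC: 1.1 + 1.66 = 2.76 ppm.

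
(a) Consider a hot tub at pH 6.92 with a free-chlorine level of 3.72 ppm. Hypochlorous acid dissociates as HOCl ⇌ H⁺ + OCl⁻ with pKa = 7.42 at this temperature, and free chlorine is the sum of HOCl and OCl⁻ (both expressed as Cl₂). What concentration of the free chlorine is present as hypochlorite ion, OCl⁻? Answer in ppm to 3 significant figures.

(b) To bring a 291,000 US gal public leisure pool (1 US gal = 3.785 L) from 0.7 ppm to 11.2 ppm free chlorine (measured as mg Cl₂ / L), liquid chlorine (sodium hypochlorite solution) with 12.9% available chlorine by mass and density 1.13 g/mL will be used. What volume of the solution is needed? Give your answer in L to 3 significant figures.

(a) 0.894 ppm; (b) 79.3 L

(a) [OCl⁻]/[HOCl] = 10^(pH − pKa) = 10^(6.92 − 7.42) = 10^-0.50 = 0.3162.
(a) Fraction as HOCl = 1 / (1 + 0.3162) = 0.7597.
(a) OCl⁻ = (1 − 0.7597) × 3.72 ppm = 0.8937 ppm.

(b) Volume: 291,000 US gal × 3.785 L/gal = 1,101,435 L.
(b) Chlorine deficit: 11.2 − 0.7 = 10.5 ppm = 10.5 mg/L as Cl₂.
(b) Cl₂ equivalent needed: 10.5 mg/L × 1,101,435 L = 11,570,000 mg = 11,570 g.
(b) Product at 12.9% available chlorine: 11,570 / 0.129 = 89,650 g.
(b) Volume at density 1.13 g/mL: 89,650 g ÷ 1.13 g/mL = 79,340 mL.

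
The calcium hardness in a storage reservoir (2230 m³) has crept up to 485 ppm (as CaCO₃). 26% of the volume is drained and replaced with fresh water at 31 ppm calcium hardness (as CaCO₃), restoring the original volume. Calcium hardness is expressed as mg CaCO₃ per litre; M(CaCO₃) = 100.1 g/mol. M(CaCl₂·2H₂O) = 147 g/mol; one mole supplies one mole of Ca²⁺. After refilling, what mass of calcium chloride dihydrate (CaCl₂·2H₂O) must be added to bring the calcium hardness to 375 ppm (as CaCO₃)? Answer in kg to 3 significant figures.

26.3 kg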